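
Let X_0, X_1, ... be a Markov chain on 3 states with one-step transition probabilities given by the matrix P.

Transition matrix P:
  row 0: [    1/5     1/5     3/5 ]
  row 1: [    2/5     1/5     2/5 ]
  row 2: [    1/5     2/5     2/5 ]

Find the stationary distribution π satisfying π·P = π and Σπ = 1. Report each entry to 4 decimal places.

π = [0.2581, 0.2903, 0.4516]

Balance equations π_j = Σ_i π_i·P[i][j]:
  π_0 = 1/5·π_0 + 2/5·π_1 + 1/5·π_2
  π_1 = 1/5·π_0 + 1/5·π_1 + 2/5·π_2
  normalize: π_0 + π_1 + π_2 = 1
Solving the linear system gives exactly π = [8/31, 9/31, 14/31].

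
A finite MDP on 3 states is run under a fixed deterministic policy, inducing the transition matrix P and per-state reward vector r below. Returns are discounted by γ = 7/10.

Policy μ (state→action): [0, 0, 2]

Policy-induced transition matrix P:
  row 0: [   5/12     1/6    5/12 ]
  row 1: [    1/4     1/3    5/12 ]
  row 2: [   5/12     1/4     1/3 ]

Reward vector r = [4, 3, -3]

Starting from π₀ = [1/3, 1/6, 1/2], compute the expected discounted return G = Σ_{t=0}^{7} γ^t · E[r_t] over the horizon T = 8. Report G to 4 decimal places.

t=0: π = [0.3333, 0.1667, 0.5000], E[r] = 0.3333, γ^t·E[r] = 0.333333, running G = 0.333333
t=1: π = [0.3889, 0.2361, 0.3750], E[r] = 1.1389, γ^t·E[r] = 0.797222, running G = 1.130556
t=2: π = [0.3773, 0.2373, 0.3854], E[r] = 1.0648, γ^t·E[r] = 0.521759, running G = 1.652315
t=3: π = [0.3771, 0.2383, 0.3845], E[r] = 1.0698, γ^t·E[r] = 0.366952, running G = 2.019267
t=4: π = [0.3769, 0.2384, 0.3846], E[r] = 1.0692, γ^t·E[r] = 0.256720, running G = 2.275986
t=5: π = [0.3769, 0.2385, 0.3846], E[r] = 1.0692, γ^t·E[r] = 0.179707, running G = 2.455693
t=6: π = [0.3769, 0.2385, 0.3846], E[r] = 1.0692, γ^t·E[r] = 0.125794, running G = 2.581487
t=7: π = [0.3769, 0.2385, 0.3846], E[r] = 1.0692, γ^t·E[r] = 0.088056, running G = 2.669543

G = 2.6695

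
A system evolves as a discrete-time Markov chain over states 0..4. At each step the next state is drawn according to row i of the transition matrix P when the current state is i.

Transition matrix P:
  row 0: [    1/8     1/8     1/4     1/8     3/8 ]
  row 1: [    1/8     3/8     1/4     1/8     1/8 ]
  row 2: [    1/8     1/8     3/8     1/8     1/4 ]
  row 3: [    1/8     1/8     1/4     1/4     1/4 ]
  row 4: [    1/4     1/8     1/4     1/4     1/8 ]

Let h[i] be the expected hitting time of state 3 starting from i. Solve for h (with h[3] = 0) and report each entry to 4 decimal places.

First-step conditioning: h[3] = 0; for i ≠ 3, h[i] = 1 + Σ_k P[i][k]·h[k].
  h[0] = 1 + 1/8·h[0] + 1/8·h[1] + 1/4·h[2] + 3/8·h[4]
  h[1] = 1 + 1/8·h[0] + 3/8·h[1] + 1/4·h[2] + 1/8·h[4]
  h[2] = 1 + 1/8·h[0] + 1/8·h[1] + 3/8·h[2] + 1/4·h[4]
  h[4] = 1 + 1/4·h[0] + 1/8·h[1] + 1/4·h[2] + 1/8·h[4]
Solving the 4×4 linear system over states ≠ 3 gives exactly h = [84/13, 434/65, 426/65, 0, 378/65] (h[3] = 0 is the target).

h = [6.4615, 6.6769, 6.5538, 0.0000, 5.8154]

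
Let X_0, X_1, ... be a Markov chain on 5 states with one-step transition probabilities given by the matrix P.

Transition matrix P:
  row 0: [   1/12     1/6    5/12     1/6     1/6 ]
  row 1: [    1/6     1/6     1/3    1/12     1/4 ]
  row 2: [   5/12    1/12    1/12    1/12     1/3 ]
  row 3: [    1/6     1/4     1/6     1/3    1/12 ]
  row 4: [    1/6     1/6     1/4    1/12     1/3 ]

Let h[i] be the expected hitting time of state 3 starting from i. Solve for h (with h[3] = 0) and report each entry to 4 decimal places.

First-step conditioning: h[3] = 0; for i ≠ 3, h[i] = 1 + Σ_k P[i][k]·h[k].
  h[0] = 1 + 1/12·h[0] + 1/6·h[1] + 5/12·h[2] + 1/6·h[4]
  h[1] = 1 + 1/6·h[0] + 1/6·h[1] + 1/3·h[2] + 1/4·h[4]
  h[2] = 1 + 5/12·h[0] + 1/12·h[1] + 1/12·h[2] + 1/3·h[4]
  h[4] = 1 + 1/6·h[0] + 1/6·h[1] + 1/4·h[2] + 1/3·h[4]
Solving the 4×4 linear system over states ≠ 3 gives exactly h = [7824/859, 8488/859, 8356/859, 0, 8500/859] (h[3] = 0 is the target).

h = [9.1083, 9.8813, 9.7276, 0.0000, 9.8952]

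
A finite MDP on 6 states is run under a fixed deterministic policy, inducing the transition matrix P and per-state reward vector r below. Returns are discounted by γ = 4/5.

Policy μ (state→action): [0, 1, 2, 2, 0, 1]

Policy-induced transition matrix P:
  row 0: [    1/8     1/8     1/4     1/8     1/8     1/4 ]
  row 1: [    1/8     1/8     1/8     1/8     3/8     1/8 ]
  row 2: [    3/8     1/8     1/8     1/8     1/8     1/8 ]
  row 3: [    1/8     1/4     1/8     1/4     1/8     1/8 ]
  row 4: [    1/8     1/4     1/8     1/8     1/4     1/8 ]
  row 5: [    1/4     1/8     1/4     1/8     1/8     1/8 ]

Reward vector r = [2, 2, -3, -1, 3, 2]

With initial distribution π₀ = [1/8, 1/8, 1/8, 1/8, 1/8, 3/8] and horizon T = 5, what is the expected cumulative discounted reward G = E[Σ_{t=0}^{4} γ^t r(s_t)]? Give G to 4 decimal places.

t=0: π = [0.1250, 0.1250, 0.1250, 0.1250, 0.1250, 0.3750], E[r] = 1.1250, γ^t·E[r] = 1.125000, running G = 1.125000
t=1: π = [0.2031, 0.1563, 0.1875, 0.1406, 0.1719, 0.1406], E[r] = 0.8125, γ^t·E[r] = 0.650000, running G = 1.775000
t=2: π = [0.1895, 0.1641, 0.1680, 0.1426, 0.1855, 0.1504], E[r] = 0.9180, γ^t·E[r] = 0.587500, running G = 2.362500
t=3: π = [0.1858, 0.1660, 0.1675, 0.1428, 0.1892, 0.1487], E[r] = 0.9233, γ^t·E[r] = 0.472750, running G = 2.835250
t=4: π = [0.1855, 0.1665, 0.1668, 0.1429, 0.1902, 0.1482], E[r] = 0.9276, γ^t·E[r] = 0.379925, running G = 3.215175

G = 3.2152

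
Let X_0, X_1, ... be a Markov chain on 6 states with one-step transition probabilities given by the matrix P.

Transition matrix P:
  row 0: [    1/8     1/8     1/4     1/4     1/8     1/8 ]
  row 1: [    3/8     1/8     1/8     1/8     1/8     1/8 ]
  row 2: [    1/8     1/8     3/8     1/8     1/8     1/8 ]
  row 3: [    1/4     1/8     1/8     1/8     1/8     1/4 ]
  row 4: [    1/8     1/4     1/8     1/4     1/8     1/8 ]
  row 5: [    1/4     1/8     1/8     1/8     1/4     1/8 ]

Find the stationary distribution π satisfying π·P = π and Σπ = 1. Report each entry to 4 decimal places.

Balance equations π_j = Σ_i π_i·P[i][j]:
  π_0 = 1/8·π_0 + 3/8·π_1 + 1/8·π_2 + 1/4·π_3 + 1/8·π_4 + 1/4·π_5
  π_1 = 1/8·π_0 + 1/8·π_1 + 1/8·π_2 + 1/8·π_3 + 1/4·π_4 + 1/8·π_5
  π_2 = 1/4·π_0 + 1/8·π_1 + 3/8·π_2 + 1/8·π_3 + 1/8·π_4 + 1/8·π_5
  π_3 = 1/4·π_0 + 1/8·π_1 + 1/8·π_2 + 1/8·π_3 + 1/4·π_4 + 1/8·π_5
  π_4 = 1/8·π_0 + 1/8·π_1 + 1/8·π_2 + 1/8·π_3 + 1/8·π_4 + 1/4·π_5
  normalize: π_0 + π_1 + π_2 + π_3 + π_4 + π_5 = 1
Solving the linear system gives exactly π = [3212/16063, 4591/32126, 6425/32126, 2697/16063, 2301/16063, 2345/16063].

π = [0.2000, 0.1429, 0.2000, 0.1679, 0.1432, 0.1460]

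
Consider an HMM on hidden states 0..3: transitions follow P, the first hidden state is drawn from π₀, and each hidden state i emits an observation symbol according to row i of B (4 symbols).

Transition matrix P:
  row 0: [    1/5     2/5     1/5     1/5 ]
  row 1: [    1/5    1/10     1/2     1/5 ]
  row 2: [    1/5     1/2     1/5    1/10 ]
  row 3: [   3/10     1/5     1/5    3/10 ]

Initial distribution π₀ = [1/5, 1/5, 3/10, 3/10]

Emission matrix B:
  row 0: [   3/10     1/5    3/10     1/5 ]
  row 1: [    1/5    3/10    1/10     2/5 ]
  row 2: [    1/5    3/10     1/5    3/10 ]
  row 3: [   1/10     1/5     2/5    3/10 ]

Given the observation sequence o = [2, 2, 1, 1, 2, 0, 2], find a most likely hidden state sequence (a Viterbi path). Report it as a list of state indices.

t=0: δ = [6.000e-02, 2.000e-02, 6.000e-02, 1.200e-01]  (obs o_0=2)
t=1: δ = [1.080e-02, 3.000e-03, 4.800e-03, 1.440e-02]  ψ = [3, 2, 3, 3]  (obs o_1=2)
t=2: δ = [8.640e-04, 1.296e-03, 8.640e-04, 8.640e-04]  ψ = [3, 0, 3, 3]  (obs o_2=1)
t=3: δ = [5.184e-05, 1.296e-04, 1.944e-04, 5.184e-05]  ψ = [1, 2, 1, 1]  (obs o_3=1)
t=4: δ = [1.166e-05, 9.720e-06, 1.296e-05, 1.037e-05]  ψ = [2, 2, 1, 1]  (obs o_4=2)
t=5: δ = [9.331e-07, 1.296e-06, 9.720e-07, 3.110e-07]  ψ = [3, 2, 1, 3]  (obs o_5=0)
t=6: δ = [7.776e-08, 4.860e-08, 1.296e-07, 1.037e-07]  ψ = [1, 2, 1, 1]  (obs o_6=2)
backtrack: best end state = 2; path = [3, 3, 2, 1, 2, 1, 2]

path = [3, 3, 2, 1, 2, 1, 2]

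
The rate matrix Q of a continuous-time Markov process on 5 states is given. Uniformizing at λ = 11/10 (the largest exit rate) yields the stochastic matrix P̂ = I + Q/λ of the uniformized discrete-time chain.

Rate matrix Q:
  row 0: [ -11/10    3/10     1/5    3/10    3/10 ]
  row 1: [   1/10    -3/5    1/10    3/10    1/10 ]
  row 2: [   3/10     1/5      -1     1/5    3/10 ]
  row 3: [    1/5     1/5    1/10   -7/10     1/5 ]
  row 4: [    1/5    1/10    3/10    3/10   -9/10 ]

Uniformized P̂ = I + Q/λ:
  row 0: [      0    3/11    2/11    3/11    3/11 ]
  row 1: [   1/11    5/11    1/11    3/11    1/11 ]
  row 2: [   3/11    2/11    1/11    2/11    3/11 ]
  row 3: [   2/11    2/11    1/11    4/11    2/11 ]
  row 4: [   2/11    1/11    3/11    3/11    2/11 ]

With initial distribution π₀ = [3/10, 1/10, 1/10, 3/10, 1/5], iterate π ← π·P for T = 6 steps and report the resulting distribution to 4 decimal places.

π = [0.1456, 0.2450, 0.1379, 0.2862, 0.1853]

t=0: π = [0.3000, 0.1000, 0.1000, 0.3000, 0.2000]
t=1: π = [0.1273, 0.2182, 0.1545, 0.2909, 0.2091]
t=2: π = [0.1529, 0.2339, 0.1405, 0.2851, 0.1876]
t=3: π = [0.1455, 0.2424, 0.1389, 0.2859, 0.1872]
t=4: π = [0.1459, 0.2441, 0.1382, 0.2861, 0.1856]
t=5: π = [0.1456, 0.2448, 0.1379, 0.2862, 0.1855]
t=6: π = [0.1456, 0.2450, 0.1379, 0.2862, 0.1853]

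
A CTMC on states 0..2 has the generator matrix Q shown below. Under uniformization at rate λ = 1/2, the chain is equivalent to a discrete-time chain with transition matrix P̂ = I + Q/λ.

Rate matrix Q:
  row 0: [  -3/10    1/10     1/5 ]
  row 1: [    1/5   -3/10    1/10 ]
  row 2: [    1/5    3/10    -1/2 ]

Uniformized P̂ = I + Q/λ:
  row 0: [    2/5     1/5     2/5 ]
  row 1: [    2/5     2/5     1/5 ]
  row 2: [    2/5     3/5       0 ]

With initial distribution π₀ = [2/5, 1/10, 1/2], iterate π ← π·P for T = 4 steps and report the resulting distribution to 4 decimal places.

t=0: π = [0.4000, 0.1000, 0.5000]
t=1: π = [0.4000, 0.4200, 0.1800]
t=2: π = [0.4000, 0.3560, 0.2440]
t=3: π = [0.4000, 0.3688, 0.2312]
t=4: π = [0.4000, 0.3662, 0.2338]

π = [0.4000, 0.3662, 0.2338]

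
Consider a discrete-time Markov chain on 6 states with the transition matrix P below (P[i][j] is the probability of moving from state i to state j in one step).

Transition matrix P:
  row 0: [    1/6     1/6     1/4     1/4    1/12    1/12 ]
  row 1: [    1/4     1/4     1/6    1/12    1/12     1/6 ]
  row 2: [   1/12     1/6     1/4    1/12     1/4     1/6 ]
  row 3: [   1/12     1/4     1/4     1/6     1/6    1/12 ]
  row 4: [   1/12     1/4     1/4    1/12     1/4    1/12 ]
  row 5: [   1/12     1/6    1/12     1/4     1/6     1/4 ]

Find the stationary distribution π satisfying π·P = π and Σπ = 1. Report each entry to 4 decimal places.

Balance equations π_j = Σ_i π_i·P[i][j]:
  π_0 = 1/6·π_0 + 1/4·π_1 + 1/12·π_2 + 1/12·π_3 + 1/12·π_4 + 1/12·π_5
  π_1 = 1/6·π_0 + 1/4·π_1 + 1/6·π_2 + 1/4·π_3 + 1/4·π_4 + 1/6·π_5
  π_2 = 1/4·π_0 + 1/6·π_1 + 1/4·π_2 + 1/4·π_3 + 1/4·π_4 + 1/12·π_5
  π_3 = 1/4·π_0 + 1/12·π_1 + 1/12·π_2 + 1/6·π_3 + 1/12·π_4 + 1/4·π_5
  π_4 = 1/12·π_0 + 1/12·π_1 + 1/4·π_2 + 1/6·π_3 + 1/4·π_4 + 1/6·π_5
  normalize: π_0 + π_1 + π_2 + π_3 + π_4 + π_5 = 1
Solving the linear system gives exactly π = [2109/16337, 3431/16337, 3412/16337, 25191/179707, 30546/179707, 2318/16337].

π = [0.1291, 0.2100, 0.2089, 0.1402, 0.1700, 0.1419]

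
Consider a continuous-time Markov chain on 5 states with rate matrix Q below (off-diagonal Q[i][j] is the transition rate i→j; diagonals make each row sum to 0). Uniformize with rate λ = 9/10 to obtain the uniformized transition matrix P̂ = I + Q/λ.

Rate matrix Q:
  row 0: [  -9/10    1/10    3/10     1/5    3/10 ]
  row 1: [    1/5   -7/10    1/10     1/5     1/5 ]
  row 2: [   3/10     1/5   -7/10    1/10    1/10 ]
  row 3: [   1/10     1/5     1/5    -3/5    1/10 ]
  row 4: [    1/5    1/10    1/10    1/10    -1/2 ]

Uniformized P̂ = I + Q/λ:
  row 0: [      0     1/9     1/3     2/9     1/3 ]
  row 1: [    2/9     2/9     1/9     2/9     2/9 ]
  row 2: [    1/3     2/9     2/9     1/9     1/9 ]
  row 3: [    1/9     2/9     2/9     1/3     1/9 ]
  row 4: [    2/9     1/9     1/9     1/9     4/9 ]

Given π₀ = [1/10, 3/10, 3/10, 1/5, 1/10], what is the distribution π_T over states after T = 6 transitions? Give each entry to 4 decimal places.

t=0: π = [0.1000, 0.3000, 0.3000, 0.2000, 0.1000]
t=1: π = [0.2111, 0.2000, 0.1889, 0.2000, 0.2000]
t=2: π = [0.1741, 0.1765, 0.2012, 0.2012, 0.2469]
t=3: π = [0.1835, 0.1754, 0.1945, 0.1948, 0.2517]
t=4: π = [0.1814, 0.1739, 0.1952, 0.1943, 0.2553]
t=5: π = [0.1820, 0.1737, 0.1947, 0.1938, 0.2558]
t=6: π = [0.1819, 0.1736, 0.1947, 0.1937, 0.2561]

π = [0.1819, 0.1736, 0.1947, 0.1937, 0.2561]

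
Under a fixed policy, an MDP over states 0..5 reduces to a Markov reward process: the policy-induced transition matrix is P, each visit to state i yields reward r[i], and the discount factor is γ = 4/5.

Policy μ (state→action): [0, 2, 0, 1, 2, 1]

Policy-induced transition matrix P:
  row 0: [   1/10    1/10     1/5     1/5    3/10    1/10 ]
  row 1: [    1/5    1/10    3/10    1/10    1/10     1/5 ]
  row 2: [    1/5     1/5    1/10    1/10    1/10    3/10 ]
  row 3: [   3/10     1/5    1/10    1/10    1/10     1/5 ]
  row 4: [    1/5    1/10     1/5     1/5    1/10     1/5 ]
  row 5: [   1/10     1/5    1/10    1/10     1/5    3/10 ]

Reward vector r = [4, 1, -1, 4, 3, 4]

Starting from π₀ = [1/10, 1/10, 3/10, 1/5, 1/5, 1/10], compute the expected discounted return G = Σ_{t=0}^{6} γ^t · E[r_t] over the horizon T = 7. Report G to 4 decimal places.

G = 9.6359

t=0: π = [0.1000, 0.1000, 0.3000, 0.2000, 0.2000, 0.1000], E[r] = 2.0000, γ^t·E[r] = 2.000000, running G = 2.000000
t=1: π = [0.2000, 0.1600, 0.1500, 0.1300, 0.1300, 0.2300], E[r] = 2.6400, γ^t·E[r] = 2.112000, running G = 4.112000
t=2: π = [0.1700, 0.1510, 0.1650, 0.1330, 0.1630, 0.2180], E[r] = 2.5590, γ^t·E[r] = 1.637760, running G = 5.749760
t=3: π = [0.1745, 0.1516, 0.1635, 0.1333, 0.1558, 0.2213], E[r] = 2.5719, γ^t·E[r] = 1.316813, running G = 7.066573
t=4: π = [0.1738, 0.1518, 0.1634, 0.1330, 0.1570, 0.2210], E[r] = 2.5708, γ^t·E[r] = 1.052996, running G = 8.119568
t=5: π = [0.1738, 0.1517, 0.1634, 0.1331, 0.1569, 0.2211], E[r] = 2.5707, γ^t·E[r] = 0.842375, running G = 8.961943
t=6: π = [0.1738, 0.1518, 0.1634, 0.1331, 0.1569, 0.2211], E[r] = 2.5708, γ^t·E[r] = 0.673913, running G = 9.635856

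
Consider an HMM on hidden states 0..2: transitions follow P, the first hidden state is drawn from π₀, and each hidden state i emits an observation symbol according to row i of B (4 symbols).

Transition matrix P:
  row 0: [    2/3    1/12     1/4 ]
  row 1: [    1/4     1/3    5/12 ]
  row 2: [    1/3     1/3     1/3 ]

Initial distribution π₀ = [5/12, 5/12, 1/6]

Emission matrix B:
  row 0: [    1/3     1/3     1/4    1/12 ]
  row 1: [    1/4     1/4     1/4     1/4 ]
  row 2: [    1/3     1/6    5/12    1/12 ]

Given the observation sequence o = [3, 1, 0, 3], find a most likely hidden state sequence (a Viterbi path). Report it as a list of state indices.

t=0: δ = [3.472e-02, 1.042e-01, 1.389e-02]  (obs o_0=3)
t=1: δ = [8.681e-03, 8.681e-03, 7.234e-03]  ψ = [1, 1, 1]  (obs o_1=1)
t=2: δ = [1.929e-03, 7.234e-04, 1.206e-03]  ψ = [0, 1, 1]  (obs o_2=0)
t=3: δ = [1.072e-04, 1.005e-04, 4.019e-05]  ψ = [0, 2, 0]  (obs o_3=3)
backtrack: best end state = 0; path = [1, 0, 0, 0]

path = [1, 0, 0, 0]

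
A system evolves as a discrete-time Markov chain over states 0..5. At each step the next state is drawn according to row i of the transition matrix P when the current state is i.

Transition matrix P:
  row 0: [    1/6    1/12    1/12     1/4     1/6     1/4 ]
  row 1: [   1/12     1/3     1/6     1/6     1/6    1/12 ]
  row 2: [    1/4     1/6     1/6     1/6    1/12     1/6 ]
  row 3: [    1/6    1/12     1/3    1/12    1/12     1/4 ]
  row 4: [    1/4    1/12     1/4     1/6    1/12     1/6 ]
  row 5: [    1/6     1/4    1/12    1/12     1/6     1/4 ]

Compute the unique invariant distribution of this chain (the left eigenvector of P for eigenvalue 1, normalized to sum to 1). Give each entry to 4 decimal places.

π = [0.1772, 0.1737, 0.1717, 0.1524, 0.1289, 0.1960]

Balance equations π_j = Σ_i π_i·P[i][j]:
  π_0 = 1/6·π_0 + 1/12·π_1 + 1/4·π_2 + 1/6·π_3 + 1/4·π_4 + 1/6·π_5
  π_1 = 1/12·π_0 + 1/3·π_1 + 1/6·π_2 + 1/12·π_3 + 1/12·π_4 + 1/4·π_5
  π_2 = 1/12·π_0 + 1/6·π_1 + 1/6·π_2 + 1/3·π_3 + 1/4·π_4 + 1/12·π_5
  π_3 = 1/4·π_0 + 1/6·π_1 + 1/6·π_2 + 1/12·π_3 + 1/6·π_4 + 1/12·π_5
  π_4 = 1/6·π_0 + 1/6·π_1 + 1/12·π_2 + 1/12·π_3 + 1/12·π_4 + 1/6·π_5
  normalize: π_0 + π_1 + π_2 + π_3 + π_4 + π_5 = 1
Solving the linear system gives exactly π = [40399/227934, 19801/113967, 6523/37989, 17369/113967, 14692/113967, 14891/75978].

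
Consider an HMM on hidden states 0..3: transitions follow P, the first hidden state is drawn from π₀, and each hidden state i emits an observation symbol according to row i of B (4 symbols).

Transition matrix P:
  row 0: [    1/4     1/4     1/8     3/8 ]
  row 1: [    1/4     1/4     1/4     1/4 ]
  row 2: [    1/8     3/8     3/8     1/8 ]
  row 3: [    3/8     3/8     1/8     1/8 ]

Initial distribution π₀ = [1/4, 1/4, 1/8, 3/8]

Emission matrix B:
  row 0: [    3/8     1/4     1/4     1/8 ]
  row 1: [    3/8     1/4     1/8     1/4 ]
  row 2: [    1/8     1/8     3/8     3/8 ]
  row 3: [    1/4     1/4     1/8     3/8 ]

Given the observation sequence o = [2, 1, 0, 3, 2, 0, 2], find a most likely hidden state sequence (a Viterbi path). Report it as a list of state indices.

t=0: δ = [6.250e-02, 3.125e-02, 4.688e-02, 4.688e-02]  (obs o_0=2)
t=1: δ = [4.395e-03, 4.395e-03, 2.197e-03, 5.859e-03]  ψ = [3, 2, 2, 0]  (obs o_1=1)
t=2: δ = [8.240e-04, 8.240e-04, 1.373e-04, 4.120e-04]  ψ = [3, 3, 1, 0]  (obs o_2=0)
t=3: δ = [2.575e-05, 5.150e-05, 7.725e-05, 1.159e-04]  ψ = [0, 0, 1, 0]  (obs o_3=3)
t=4: δ = [1.086e-05, 5.431e-06, 1.086e-05, 1.810e-06]  ψ = [3, 3, 2, 3]  (obs o_4=2)
t=5: δ = [1.018e-06, 1.528e-06, 5.092e-07, 1.018e-06]  ψ = [0, 2, 2, 0]  (obs o_5=0)
t=6: δ = [9.548e-08, 4.774e-08, 1.432e-07, 4.774e-08]  ψ = [1, 1, 1, 0]  (obs o_6=2)
backtrack: best end state = 2; path = [0, 3, 1, 2, 2, 1, 2]

path = [0, 3, 1, 2, 2, 1, 2]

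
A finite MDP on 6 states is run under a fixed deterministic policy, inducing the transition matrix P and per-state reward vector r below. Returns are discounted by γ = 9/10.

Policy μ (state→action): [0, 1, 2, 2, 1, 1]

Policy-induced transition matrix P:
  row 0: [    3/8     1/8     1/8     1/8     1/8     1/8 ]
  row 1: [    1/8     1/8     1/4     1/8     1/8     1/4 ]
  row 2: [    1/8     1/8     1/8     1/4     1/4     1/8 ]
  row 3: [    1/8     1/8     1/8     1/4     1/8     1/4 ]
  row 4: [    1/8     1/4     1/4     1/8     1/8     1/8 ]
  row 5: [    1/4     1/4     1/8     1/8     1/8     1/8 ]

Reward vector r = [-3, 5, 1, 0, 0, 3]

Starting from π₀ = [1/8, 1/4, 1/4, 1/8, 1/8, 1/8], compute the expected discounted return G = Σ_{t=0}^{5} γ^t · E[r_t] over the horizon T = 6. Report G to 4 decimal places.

G = 4.8880

t=0: π = [0.1250, 0.2500, 0.2500, 0.1250, 0.1250, 0.1250], E[r] = 1.5000, γ^t·E[r] = 1.500000, running G = 1.500000
t=1: π = [0.1719, 0.1563, 0.1719, 0.1719, 0.1563, 0.1719], E[r] = 0.9531, γ^t·E[r] = 0.857813, running G = 2.357813
t=2: π = [0.1895, 0.1660, 0.1641, 0.1680, 0.1465, 0.1660], E[r] = 0.9238, γ^t·E[r] = 0.748301, running G = 3.106113
t=3: π = [0.1931, 0.1641, 0.1641, 0.1665, 0.1455, 0.1667], E[r] = 0.9053, γ^t·E[r] = 0.659944, running G = 3.766058
t=4: π = [0.1941, 0.1640, 0.1637, 0.1663, 0.1455, 0.1663], E[r] = 0.9005, γ^t·E[r] = 0.590786, running G = 4.356844
t=5: π = [0.1943, 0.1640, 0.1637, 0.1663, 0.1455, 0.1663], E[r] = 0.8995, γ^t·E[r] = 0.531149, running G = 4.887993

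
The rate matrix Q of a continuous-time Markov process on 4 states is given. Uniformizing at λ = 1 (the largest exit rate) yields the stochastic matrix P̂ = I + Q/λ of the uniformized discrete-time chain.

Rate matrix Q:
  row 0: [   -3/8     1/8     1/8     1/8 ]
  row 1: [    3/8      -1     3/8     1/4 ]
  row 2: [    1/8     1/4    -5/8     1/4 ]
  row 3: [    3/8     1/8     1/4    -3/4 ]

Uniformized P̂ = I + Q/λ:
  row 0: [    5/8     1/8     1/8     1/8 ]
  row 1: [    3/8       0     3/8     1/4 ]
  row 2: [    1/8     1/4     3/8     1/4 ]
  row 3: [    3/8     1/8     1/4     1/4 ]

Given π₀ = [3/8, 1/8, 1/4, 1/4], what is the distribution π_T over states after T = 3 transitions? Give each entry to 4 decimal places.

t=0: π = [0.3750, 0.1250, 0.2500, 0.2500]
t=1: π = [0.4063, 0.1406, 0.2500, 0.2031]
t=2: π = [0.4141, 0.1387, 0.2480, 0.1992]
t=3: π = [0.4165, 0.1387, 0.2466, 0.1982]

π = [0.4165, 0.1387, 0.2466, 0.1982]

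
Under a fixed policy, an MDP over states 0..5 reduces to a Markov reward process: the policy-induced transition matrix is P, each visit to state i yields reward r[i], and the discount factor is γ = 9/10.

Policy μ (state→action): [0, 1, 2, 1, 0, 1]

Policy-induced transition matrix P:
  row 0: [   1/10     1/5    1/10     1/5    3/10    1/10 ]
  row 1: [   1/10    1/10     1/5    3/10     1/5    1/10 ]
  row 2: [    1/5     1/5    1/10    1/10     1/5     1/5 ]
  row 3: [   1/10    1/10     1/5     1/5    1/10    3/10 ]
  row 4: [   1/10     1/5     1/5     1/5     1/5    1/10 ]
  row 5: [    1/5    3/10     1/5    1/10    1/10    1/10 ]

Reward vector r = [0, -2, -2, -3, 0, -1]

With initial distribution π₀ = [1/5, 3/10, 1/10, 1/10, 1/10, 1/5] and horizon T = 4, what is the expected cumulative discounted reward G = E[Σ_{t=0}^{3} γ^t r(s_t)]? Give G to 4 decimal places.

t=0: π = [0.2000, 0.3000, 0.1000, 0.1000, 0.1000, 0.2000], E[r] = -1.3000, γ^t·E[r] = -1.300000, running G = -1.300000
t=1: π = [0.1300, 0.1800, 0.1700, 0.2000, 0.1900, 0.1300], E[r] = -1.4300, γ^t·E[r] = -1.287000, running G = -2.587000
t=2: π = [0.1300, 0.1750, 0.1700, 0.1880, 0.1800, 0.1570], E[r] = -1.4110, γ^t·E[r] = -1.142910, running G = -3.729910
t=3: π = [0.1327, 0.1794, 0.1700, 0.1848, 0.1785, 0.1546], E[r] = -1.4078, γ^t·E[r] = -1.026286, running G = -4.756196

G = -4.7562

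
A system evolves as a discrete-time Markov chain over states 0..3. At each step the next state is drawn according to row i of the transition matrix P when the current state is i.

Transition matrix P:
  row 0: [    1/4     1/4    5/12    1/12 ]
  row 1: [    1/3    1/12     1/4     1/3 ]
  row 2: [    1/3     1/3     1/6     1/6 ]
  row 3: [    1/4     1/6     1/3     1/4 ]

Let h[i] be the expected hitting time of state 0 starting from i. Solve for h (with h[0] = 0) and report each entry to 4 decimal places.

h = [0.0000, 3.2163, 3.1787, 3.4608]

First-step conditioning: h[0] = 0; for i ≠ 0, h[i] = 1 + Σ_k P[i][k]·h[k].
  h[1] = 1 + 1/12·h[1] + 1/4·h[2] + 1/3·h[3]
  h[2] = 1 + 1/3·h[1] + 1/6·h[2] + 1/6·h[3]
  h[3] = 1 + 1/6·h[1] + 1/3·h[2] + 1/4·h[3]
Solving the 3×3 linear system over states ≠ 0 gives exactly h = [0, 1026/319, 1014/319, 1104/319] (h[0] = 0 is the target).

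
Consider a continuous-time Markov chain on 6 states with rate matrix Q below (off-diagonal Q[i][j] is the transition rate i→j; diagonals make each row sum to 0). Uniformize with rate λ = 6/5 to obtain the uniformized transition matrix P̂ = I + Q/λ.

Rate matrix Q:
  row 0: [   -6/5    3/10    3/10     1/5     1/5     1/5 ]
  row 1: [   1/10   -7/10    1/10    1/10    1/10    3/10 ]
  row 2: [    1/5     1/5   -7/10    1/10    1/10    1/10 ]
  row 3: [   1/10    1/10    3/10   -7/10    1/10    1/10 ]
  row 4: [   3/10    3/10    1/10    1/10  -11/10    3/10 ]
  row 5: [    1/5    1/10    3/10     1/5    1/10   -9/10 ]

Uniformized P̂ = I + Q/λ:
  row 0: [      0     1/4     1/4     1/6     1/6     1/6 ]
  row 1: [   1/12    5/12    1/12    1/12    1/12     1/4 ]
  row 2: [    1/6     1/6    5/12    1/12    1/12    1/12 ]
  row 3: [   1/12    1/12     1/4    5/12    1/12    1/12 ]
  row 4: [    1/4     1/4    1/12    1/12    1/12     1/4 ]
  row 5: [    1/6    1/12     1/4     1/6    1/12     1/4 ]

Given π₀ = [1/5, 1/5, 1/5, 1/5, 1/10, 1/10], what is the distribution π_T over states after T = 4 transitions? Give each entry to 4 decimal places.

π = [0.1231, 0.2090, 0.2394, 0.1623, 0.0935, 0.1728]

t=0: π = [0.2000, 0.2000, 0.2000, 0.2000, 0.1000, 0.1000]
t=1: π = [0.1083, 0.2167, 0.2333, 0.1750, 0.1000, 0.1667]
t=2: π = [0.1243, 0.2097, 0.2361, 0.1646, 0.0924, 0.1729]
t=3: π = [0.1225, 0.2090, 0.2390, 0.1630, 0.0937, 0.1729]
t=4: π = [0.1231, 0.2090, 0.2394, 0.1623, 0.0935, 0.1728]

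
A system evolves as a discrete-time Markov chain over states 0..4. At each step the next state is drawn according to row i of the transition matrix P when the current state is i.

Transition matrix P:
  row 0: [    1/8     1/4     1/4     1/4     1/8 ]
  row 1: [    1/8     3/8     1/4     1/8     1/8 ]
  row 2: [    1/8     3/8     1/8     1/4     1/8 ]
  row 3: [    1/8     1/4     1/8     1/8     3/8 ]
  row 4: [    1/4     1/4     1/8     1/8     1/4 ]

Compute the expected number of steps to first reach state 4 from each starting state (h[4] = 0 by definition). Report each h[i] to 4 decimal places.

h = [5.8201, 6.0051, 5.8406, 4.5244, 0.0000]

First-step conditioning: h[4] = 0; for i ≠ 4, h[i] = 1 + Σ_k P[i][k]·h[k].
  h[0] = 1 + 1/8·h[0] + 1/4·h[1] + 1/4·h[2] + 1/4·h[3]
  h[1] = 1 + 1/8·h[0] + 3/8·h[1] + 1/4·h[2] + 1/8·h[3]
  h[2] = 1 + 1/8·h[0] + 3/8·h[1] + 1/8·h[2] + 1/4·h[3]
  h[3] = 1 + 1/8·h[0] + 1/4·h[1] + 1/8·h[2] + 1/8·h[3]
Solving the 4×4 linear system over states ≠ 4 gives exactly h = [2264/389, 2336/389, 2272/389, 1760/389, 0] (h[4] = 0 is the target).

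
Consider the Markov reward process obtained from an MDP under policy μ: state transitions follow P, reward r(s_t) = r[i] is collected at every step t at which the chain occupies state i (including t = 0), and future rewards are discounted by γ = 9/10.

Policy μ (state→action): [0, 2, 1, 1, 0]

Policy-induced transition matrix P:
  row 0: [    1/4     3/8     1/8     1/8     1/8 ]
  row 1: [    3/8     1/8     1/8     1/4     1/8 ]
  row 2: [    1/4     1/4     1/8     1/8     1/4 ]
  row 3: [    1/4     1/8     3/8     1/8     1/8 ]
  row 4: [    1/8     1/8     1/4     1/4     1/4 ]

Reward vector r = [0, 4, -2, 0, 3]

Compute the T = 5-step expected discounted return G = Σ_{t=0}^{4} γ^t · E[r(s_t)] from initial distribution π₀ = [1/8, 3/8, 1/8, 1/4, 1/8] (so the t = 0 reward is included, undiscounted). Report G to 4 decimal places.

t=0: π = [0.1250, 0.3750, 0.1250, 0.2500, 0.1250], E[r] = 1.6250, γ^t·E[r] = 1.625000, running G = 1.625000
t=1: π = [0.2813, 0.1719, 0.2031, 0.1875, 0.1563], E[r] = 0.7500, γ^t·E[r] = 0.675000, running G = 2.300000
t=2: π = [0.2520, 0.2207, 0.1914, 0.1660, 0.1699], E[r] = 1.0098, γ^t·E[r] = 0.817910, running G = 3.117910
t=3: π = [0.2563, 0.2119, 0.1877, 0.1738, 0.1702], E[r] = 0.9827, γ^t·E[r] = 0.716364, running G = 3.834274
t=4: π = [0.2552, 0.2126, 0.1897, 0.1728, 0.1697], E[r] = 0.9800, γ^t·E[r] = 0.642965, running G = 4.477239

G = 4.4772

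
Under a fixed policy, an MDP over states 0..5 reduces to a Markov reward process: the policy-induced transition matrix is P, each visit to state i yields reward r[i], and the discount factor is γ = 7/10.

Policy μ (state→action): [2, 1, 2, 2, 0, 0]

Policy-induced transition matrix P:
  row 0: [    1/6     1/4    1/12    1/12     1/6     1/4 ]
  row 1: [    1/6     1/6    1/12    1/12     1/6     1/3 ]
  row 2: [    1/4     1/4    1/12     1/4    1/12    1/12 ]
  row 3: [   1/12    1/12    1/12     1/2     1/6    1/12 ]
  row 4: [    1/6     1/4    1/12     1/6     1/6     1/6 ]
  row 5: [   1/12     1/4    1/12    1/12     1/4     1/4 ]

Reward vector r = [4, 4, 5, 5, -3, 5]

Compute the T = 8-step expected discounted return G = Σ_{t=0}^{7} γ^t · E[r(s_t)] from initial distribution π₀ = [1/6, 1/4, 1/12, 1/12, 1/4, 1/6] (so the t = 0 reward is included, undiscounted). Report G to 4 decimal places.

t=0: π = [0.1667, 0.2500, 0.0833, 0.0833, 0.2500, 0.1667], E[r] = 2.5833, γ^t·E[r] = 2.583333, running G = 2.583333
t=1: π = [0.1528, 0.2153, 0.0833, 0.1528, 0.1736, 0.2222], E[r] = 3.2431, γ^t·E[r] = 2.270139, running G = 4.853472
t=2: π = [0.1424, 0.2066, 0.0833, 0.1753, 0.1782, 0.2141], E[r] = 3.2251, γ^t·E[r] = 1.580307, running G = 6.433779
t=3: π = [0.1412, 0.2036, 0.0833, 0.1851, 0.1776, 0.2092], E[r] = 3.2348, γ^t·E[r] = 1.109523, running G = 7.543302
t=4: π = [0.1407, 0.2022, 0.0833, 0.1892, 0.1772, 0.2074], E[r] = 3.2398, γ^t·E[r] = 0.777875, running G = 8.321177
t=5: π = [0.1406, 0.2016, 0.0833, 0.1908, 0.1770, 0.2067], E[r] = 3.2418, γ^t·E[r] = 0.544842, running G = 8.866019
t=6: π = [0.1405, 0.2014, 0.0833, 0.1915, 0.1769, 0.2064], E[r] = 3.2426, γ^t·E[r] = 0.381484, running G = 9.247502
t=7: π = [0.1405, 0.2013, 0.0833, 0.1917, 0.1769, 0.2062], E[r] = 3.2429, γ^t·E[r] = 0.267065, running G = 9.514568

G = 9.5146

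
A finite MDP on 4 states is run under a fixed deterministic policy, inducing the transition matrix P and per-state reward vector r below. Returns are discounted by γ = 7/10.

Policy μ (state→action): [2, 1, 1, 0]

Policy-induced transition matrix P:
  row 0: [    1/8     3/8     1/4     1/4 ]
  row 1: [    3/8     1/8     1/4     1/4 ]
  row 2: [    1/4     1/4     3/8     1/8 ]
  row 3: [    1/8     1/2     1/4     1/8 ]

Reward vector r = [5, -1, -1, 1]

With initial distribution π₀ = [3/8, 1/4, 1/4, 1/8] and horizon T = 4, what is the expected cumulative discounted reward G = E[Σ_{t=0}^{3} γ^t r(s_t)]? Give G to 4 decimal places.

G = 2.6560

t=0: π = [0.3750, 0.2500, 0.2500, 0.1250], E[r] = 1.5000, γ^t·E[r] = 1.500000, running G = 1.500000
t=1: π = [0.2188, 0.2969, 0.2813, 0.2031], E[r] = 0.7188, γ^t·E[r] = 0.503125, running G = 2.003125
t=2: π = [0.2344, 0.2910, 0.2852, 0.1895], E[r] = 0.7852, γ^t·E[r] = 0.384727, running G = 2.387852
t=3: π = [0.2334, 0.2903, 0.2856, 0.1907], E[r] = 0.7817, γ^t·E[r] = 0.268136, running G = 2.655988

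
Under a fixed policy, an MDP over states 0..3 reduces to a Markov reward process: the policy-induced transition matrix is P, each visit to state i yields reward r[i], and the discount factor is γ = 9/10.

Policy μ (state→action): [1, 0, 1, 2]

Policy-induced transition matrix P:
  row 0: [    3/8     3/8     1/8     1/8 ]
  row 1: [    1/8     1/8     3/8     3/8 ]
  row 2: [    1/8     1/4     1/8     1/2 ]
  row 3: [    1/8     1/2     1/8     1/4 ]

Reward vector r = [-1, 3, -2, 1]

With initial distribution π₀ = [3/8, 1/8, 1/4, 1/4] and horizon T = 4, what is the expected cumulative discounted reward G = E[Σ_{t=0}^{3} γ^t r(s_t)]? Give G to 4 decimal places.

t=0: π = [0.3750, 0.1250, 0.2500, 0.2500], E[r] = -0.2500, γ^t·E[r] = -0.250000, running G = -0.250000
t=1: π = [0.2188, 0.3438, 0.1563, 0.2813], E[r] = 0.7813, γ^t·E[r] = 0.703125, running G = 0.453125
t=2: π = [0.1797, 0.3047, 0.2109, 0.3047], E[r] = 0.6172, γ^t·E[r] = 0.499922, running G = 0.953047
t=3: π = [0.1699, 0.3105, 0.2012, 0.3184], E[r] = 0.6777, γ^t·E[r] = 0.494068, running G = 1.447115

G = 1.4471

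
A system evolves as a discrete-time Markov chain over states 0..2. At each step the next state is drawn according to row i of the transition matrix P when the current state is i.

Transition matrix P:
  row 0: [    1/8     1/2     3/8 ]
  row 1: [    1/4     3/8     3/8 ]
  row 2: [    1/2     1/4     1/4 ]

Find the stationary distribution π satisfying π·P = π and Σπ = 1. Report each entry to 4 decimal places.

Balance equations π_j = Σ_i π_i·P[i][j]:
  π_0 = 1/8·π_0 + 1/4·π_1 + 1/2·π_2
  π_1 = 1/2·π_0 + 3/8·π_1 + 1/4·π_2
  normalize: π_0 + π_1 + π_2 = 1
Solving the linear system gives exactly π = [8/27, 10/27, 1/3].

π = [0.2963, 0.3704, 0.3333]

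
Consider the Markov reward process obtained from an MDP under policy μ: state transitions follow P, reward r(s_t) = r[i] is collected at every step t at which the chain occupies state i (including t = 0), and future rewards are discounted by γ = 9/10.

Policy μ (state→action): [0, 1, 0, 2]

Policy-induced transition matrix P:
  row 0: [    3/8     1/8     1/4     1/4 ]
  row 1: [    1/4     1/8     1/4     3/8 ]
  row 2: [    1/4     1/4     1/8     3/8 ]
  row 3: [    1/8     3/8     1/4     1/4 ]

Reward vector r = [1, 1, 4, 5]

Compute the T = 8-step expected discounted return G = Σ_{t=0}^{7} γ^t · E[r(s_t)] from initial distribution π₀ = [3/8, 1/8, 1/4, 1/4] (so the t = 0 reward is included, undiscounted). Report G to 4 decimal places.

G = 16.2814

t=0: π = [0.3750, 0.1250, 0.2500, 0.2500], E[r] = 2.7500, γ^t·E[r] = 2.750000, running G = 2.750000
t=1: π = [0.2656, 0.2188, 0.2188, 0.2969], E[r] = 2.8438, γ^t·E[r] = 2.559375, running G = 5.309375
t=2: π = [0.2461, 0.2266, 0.2227, 0.3047], E[r] = 2.8867, γ^t·E[r] = 2.338242, running G = 7.647617
t=3: π = [0.2427, 0.2290, 0.2222, 0.3062], E[r] = 2.8911, γ^t·E[r] = 2.107622, running G = 9.755239
t=4: π = [0.2421, 0.2293, 0.2222, 0.3064], E[r] = 2.8923, γ^t·E[r] = 1.897620, running G = 11.652859
t=5: π = [0.2420, 0.2294, 0.2222, 0.3064], E[r] = 2.8924, γ^t·E[r] = 1.707953, running G = 13.360812
t=6: π = [0.2419, 0.2294, 0.2222, 0.3064], E[r] = 2.8925, γ^t·E[r] = 1.537175, running G = 14.897987
t=7: π = [0.2419, 0.2294, 0.2222, 0.3065], E[r] = 2.8925, γ^t·E[r] = 1.383460, running G = 16.281448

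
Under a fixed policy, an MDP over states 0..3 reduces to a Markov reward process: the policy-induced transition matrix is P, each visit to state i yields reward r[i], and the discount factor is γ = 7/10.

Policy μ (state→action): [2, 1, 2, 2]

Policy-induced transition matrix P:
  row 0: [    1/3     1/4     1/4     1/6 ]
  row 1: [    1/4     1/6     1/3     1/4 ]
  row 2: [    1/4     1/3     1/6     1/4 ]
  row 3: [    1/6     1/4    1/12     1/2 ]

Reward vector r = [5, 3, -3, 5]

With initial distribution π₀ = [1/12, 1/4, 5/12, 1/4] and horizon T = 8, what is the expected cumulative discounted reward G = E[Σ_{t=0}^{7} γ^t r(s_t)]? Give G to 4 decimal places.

G = 7.3623

t=0: π = [0.0833, 0.2500, 0.4167, 0.2500], E[r] = 1.1667, γ^t·E[r] = 1.166667, running G = 1.166667
t=1: π = [0.2361, 0.2639, 0.1944, 0.3056], E[r] = 2.9167, γ^t·E[r] = 2.041667, running G = 3.208333
t=2: π = [0.2442, 0.2442, 0.2049, 0.3067], E[r] = 2.8727, γ^t·E[r] = 1.407616, running G = 4.615949
t=3: π = [0.2448, 0.2467, 0.2022, 0.3063], E[r] = 2.8893, γ^t·E[r] = 0.991021, running G = 5.606970
t=4: π = [0.2449, 0.2463, 0.2027, 0.3062], E[r] = 2.8862, γ^t·E[r] = 0.692966, running G = 6.299936
t=5: π = [0.2449, 0.2464, 0.2026, 0.3061], E[r] = 2.8864, γ^t·E[r] = 0.485122, running G = 6.785059
t=6: π = [0.2449, 0.2464, 0.2026, 0.3061], E[r] = 2.8863, γ^t·E[r] = 0.339571, running G = 7.124630
t=7: π = [0.2449, 0.2464, 0.2026, 0.3061], E[r] = 2.8863, γ^t·E[r] = 0.237700, running G = 7.362329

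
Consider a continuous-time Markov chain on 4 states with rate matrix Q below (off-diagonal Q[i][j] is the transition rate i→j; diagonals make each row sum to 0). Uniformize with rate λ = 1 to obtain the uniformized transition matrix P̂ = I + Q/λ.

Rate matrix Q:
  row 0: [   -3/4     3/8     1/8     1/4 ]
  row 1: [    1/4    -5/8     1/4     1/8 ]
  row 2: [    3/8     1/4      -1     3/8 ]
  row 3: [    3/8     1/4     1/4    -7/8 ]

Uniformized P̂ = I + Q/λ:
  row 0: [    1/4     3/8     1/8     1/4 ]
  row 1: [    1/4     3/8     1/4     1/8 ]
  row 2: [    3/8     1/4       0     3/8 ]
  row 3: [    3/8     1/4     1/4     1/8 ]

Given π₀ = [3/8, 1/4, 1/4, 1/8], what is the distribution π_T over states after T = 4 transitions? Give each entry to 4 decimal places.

π = [0.2969, 0.3281, 0.1708, 0.2042]

t=0: π = [0.3750, 0.2500, 0.2500, 0.1250]
t=1: π = [0.2969, 0.3281, 0.1406, 0.2344]
t=2: π = [0.2969, 0.3281, 0.1777, 0.1973]
t=3: π = [0.2969, 0.3281, 0.1685, 0.2065]
t=4: π = [0.2969, 0.3281, 0.1708, 0.2042]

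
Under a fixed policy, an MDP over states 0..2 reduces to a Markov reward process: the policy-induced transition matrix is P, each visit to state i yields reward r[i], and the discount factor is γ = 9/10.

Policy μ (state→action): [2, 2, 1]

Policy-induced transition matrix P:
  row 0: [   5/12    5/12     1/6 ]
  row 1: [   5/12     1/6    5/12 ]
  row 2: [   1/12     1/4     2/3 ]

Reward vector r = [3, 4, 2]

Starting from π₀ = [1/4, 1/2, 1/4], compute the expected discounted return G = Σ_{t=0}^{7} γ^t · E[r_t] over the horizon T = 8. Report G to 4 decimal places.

t=0: π = [0.2500, 0.5000, 0.2500], E[r] = 3.2500, γ^t·E[r] = 3.250000, running G = 3.250000
t=1: π = [0.3333, 0.2500, 0.4167], E[r] = 2.8333, γ^t·E[r] = 2.550000, running G = 5.800000
t=2: π = [0.2778, 0.2847, 0.4375], E[r] = 2.8472, γ^t·E[r] = 2.306250, running G = 8.106250
t=3: π = [0.2708, 0.2726, 0.4566], E[r] = 2.8160, γ^t·E[r] = 2.052844, running G = 10.159094
t=4: π = [0.2645, 0.2724, 0.4631], E[r] = 2.8093, γ^t·E[r] = 1.843193, running G = 12.002287
t=5: π = [0.2623, 0.2714, 0.4663], E[r] = 2.8050, γ^t·E[r] = 1.656353, running G = 13.658640
t=6: π = [0.2612, 0.2711, 0.4677], E[r] = 2.8034, γ^t·E[r] = 1.489856, running G = 15.148497
t=7: π = [0.2608, 0.2709, 0.4683], E[r] = 2.8027, γ^t·E[r] = 1.340507, running G = 16.489003

G = 16.4890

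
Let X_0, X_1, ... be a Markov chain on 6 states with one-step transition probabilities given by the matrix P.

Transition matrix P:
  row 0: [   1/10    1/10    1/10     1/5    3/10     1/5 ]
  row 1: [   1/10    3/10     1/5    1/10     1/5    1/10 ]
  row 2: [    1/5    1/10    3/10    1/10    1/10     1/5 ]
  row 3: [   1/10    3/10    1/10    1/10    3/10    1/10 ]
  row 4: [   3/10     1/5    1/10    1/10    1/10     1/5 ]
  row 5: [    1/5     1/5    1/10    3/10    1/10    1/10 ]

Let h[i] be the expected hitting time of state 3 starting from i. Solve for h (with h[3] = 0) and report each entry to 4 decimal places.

First-step conditioning: h[3] = 0; for i ≠ 3, h[i] = 1 + Σ_k P[i][k]·h[k].
  h[0] = 1 + 1/10·h[0] + 1/10·h[1] + 1/10·h[2] + 3/10·h[4] + 1/5·h[5]
  h[1] = 1 + 1/10·h[0] + 3/10·h[1] + 1/5·h[2] + 1/5·h[4] + 1/10·h[5]
  h[2] = 1 + 1/5·h[0] + 1/10·h[1] + 3/10·h[2] + 1/10·h[4] + 1/5·h[5]
  h[4] = 1 + 3/10·h[0] + 1/5·h[1] + 1/10·h[2] + 1/10·h[4] + 1/5·h[5]
  h[5] = 1 + 1/5·h[0] + 1/5·h[1] + 1/10·h[2] + 1/10·h[4] + 1/10·h[5]
Solving the 5×5 linear system over states ≠ 3 gives exactly h = [6170/1029, 2340/343, 2265/343, 0, 965/147, 1860/343] (h[3] = 0 is the target).

h = [5.9961, 6.8222, 6.6035, 0.0000, 6.5646, 5.4227]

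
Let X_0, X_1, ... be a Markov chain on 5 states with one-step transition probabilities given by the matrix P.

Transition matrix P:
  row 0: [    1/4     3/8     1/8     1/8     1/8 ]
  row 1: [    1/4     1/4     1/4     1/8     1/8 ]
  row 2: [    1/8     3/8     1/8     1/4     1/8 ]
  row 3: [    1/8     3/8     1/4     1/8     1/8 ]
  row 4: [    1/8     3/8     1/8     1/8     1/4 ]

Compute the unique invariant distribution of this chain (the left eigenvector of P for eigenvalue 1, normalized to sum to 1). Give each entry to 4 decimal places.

Balance equations π_j = Σ_i π_i·P[i][j]:
  π_0 = 1/4·π_0 + 1/4·π_1 + 1/8·π_2 + 1/8·π_3 + 1/8·π_4
  π_1 = 3/8·π_0 + 1/4·π_1 + 3/8·π_2 + 3/8·π_3 + 3/8·π_4
  π_2 = 1/8·π_0 + 1/4·π_1 + 1/8·π_2 + 1/4·π_3 + 1/8·π_4
  π_3 = 1/8·π_0 + 1/8·π_1 + 1/4·π_2 + 1/8·π_3 + 1/8·π_4
  normalize: π_0 + π_1 + π_2 + π_3 + π_4 = 1
Solving the linear system gives exactly π = [4/21, 1/3, 5/27, 4/27, 1/7].

π = [0.1905, 0.3333, 0.1852, 0.1481, 0.1429]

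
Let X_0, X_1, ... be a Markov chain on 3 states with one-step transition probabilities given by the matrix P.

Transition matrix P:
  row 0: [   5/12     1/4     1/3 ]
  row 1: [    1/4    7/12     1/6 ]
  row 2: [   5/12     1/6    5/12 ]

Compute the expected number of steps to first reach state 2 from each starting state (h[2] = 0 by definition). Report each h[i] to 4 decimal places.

First-step conditioning: h[2] = 0; for i ≠ 2, h[i] = 1 + Σ_k P[i][k]·h[k].
  h[0] = 1 + 5/12·h[0] + 1/4·h[1]
  h[1] = 1 + 1/4·h[0] + 7/12·h[1]
Solving the 2×2 linear system over states ≠ 2 gives exactly h = [48/13, 60/13, 0] (h[2] = 0 is the target).

h = [3.6923, 4.6154, 0.0000]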